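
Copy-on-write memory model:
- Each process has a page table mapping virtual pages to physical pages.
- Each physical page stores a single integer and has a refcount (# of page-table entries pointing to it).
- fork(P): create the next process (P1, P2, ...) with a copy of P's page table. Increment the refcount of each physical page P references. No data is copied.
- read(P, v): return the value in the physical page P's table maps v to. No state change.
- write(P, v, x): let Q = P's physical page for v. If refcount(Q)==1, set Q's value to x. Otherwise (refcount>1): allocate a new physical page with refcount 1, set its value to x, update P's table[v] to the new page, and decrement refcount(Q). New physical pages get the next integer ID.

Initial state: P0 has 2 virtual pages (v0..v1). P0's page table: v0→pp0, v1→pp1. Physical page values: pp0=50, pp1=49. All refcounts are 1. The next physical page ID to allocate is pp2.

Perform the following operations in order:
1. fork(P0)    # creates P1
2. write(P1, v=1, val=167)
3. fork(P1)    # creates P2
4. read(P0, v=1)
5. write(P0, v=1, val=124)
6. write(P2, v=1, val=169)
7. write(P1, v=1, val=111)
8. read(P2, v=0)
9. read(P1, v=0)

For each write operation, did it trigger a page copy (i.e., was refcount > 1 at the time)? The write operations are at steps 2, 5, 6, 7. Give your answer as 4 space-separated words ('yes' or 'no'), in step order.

Op 1: fork(P0) -> P1. 2 ppages; refcounts: pp0:2 pp1:2
Op 2: write(P1, v1, 167). refcount(pp1)=2>1 -> COPY to pp2. 3 ppages; refcounts: pp0:2 pp1:1 pp2:1
Op 3: fork(P1) -> P2. 3 ppages; refcounts: pp0:3 pp1:1 pp2:2
Op 4: read(P0, v1) -> 49. No state change.
Op 5: write(P0, v1, 124). refcount(pp1)=1 -> write in place. 3 ppages; refcounts: pp0:3 pp1:1 pp2:2
Op 6: write(P2, v1, 169). refcount(pp2)=2>1 -> COPY to pp3. 4 ppages; refcounts: pp0:3 pp1:1 pp2:1 pp3:1
Op 7: write(P1, v1, 111). refcount(pp2)=1 -> write in place. 4 ppages; refcounts: pp0:3 pp1:1 pp2:1 pp3:1
Op 8: read(P2, v0) -> 50. No state change.
Op 9: read(P1, v0) -> 50. No state change.

yes no yes no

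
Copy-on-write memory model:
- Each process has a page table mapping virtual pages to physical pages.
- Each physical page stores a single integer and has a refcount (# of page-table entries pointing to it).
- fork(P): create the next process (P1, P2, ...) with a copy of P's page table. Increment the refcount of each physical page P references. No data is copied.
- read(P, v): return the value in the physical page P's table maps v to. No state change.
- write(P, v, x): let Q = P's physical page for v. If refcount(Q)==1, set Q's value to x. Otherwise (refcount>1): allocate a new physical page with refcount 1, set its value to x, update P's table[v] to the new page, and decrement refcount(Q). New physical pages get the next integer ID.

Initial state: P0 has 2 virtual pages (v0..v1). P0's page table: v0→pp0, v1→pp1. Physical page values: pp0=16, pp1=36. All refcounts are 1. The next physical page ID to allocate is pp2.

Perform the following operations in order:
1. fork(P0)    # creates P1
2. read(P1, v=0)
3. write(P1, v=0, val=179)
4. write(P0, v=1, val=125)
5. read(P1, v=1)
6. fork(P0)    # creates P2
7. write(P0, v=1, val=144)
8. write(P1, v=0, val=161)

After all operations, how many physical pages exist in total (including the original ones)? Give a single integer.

Answer: 5

Derivation:
Op 1: fork(P0) -> P1. 2 ppages; refcounts: pp0:2 pp1:2
Op 2: read(P1, v0) -> 16. No state change.
Op 3: write(P1, v0, 179). refcount(pp0)=2>1 -> COPY to pp2. 3 ppages; refcounts: pp0:1 pp1:2 pp2:1
Op 4: write(P0, v1, 125). refcount(pp1)=2>1 -> COPY to pp3. 4 ppages; refcounts: pp0:1 pp1:1 pp2:1 pp3:1
Op 5: read(P1, v1) -> 36. No state change.
Op 6: fork(P0) -> P2. 4 ppages; refcounts: pp0:2 pp1:1 pp2:1 pp3:2
Op 7: write(P0, v1, 144). refcount(pp3)=2>1 -> COPY to pp4. 5 ppages; refcounts: pp0:2 pp1:1 pp2:1 pp3:1 pp4:1
Op 8: write(P1, v0, 161). refcount(pp2)=1 -> write in place. 5 ppages; refcounts: pp0:2 pp1:1 pp2:1 pp3:1 pp4:1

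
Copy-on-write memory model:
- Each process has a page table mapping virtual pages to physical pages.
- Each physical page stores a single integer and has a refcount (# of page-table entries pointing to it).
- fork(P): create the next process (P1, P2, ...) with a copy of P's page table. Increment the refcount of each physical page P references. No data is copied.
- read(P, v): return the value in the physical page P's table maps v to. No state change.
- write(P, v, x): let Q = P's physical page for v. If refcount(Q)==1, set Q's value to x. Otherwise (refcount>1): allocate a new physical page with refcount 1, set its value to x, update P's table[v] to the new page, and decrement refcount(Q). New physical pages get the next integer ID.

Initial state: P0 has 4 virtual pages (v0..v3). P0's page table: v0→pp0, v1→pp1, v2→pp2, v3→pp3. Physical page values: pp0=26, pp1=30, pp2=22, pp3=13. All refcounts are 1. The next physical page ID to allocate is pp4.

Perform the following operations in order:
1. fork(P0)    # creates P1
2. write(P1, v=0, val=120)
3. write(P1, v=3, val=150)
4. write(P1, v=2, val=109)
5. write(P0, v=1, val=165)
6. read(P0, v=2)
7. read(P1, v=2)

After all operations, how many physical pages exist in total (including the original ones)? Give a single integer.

Answer: 8

Derivation:
Op 1: fork(P0) -> P1. 4 ppages; refcounts: pp0:2 pp1:2 pp2:2 pp3:2
Op 2: write(P1, v0, 120). refcount(pp0)=2>1 -> COPY to pp4. 5 ppages; refcounts: pp0:1 pp1:2 pp2:2 pp3:2 pp4:1
Op 3: write(P1, v3, 150). refcount(pp3)=2>1 -> COPY to pp5. 6 ppages; refcounts: pp0:1 pp1:2 pp2:2 pp3:1 pp4:1 pp5:1
Op 4: write(P1, v2, 109). refcount(pp2)=2>1 -> COPY to pp6. 7 ppages; refcounts: pp0:1 pp1:2 pp2:1 pp3:1 pp4:1 pp5:1 pp6:1
Op 5: write(P0, v1, 165). refcount(pp1)=2>1 -> COPY to pp7. 8 ppages; refcounts: pp0:1 pp1:1 pp2:1 pp3:1 pp4:1 pp5:1 pp6:1 pp7:1
Op 6: read(P0, v2) -> 22. No state change.
Op 7: read(P1, v2) -> 109. No state change.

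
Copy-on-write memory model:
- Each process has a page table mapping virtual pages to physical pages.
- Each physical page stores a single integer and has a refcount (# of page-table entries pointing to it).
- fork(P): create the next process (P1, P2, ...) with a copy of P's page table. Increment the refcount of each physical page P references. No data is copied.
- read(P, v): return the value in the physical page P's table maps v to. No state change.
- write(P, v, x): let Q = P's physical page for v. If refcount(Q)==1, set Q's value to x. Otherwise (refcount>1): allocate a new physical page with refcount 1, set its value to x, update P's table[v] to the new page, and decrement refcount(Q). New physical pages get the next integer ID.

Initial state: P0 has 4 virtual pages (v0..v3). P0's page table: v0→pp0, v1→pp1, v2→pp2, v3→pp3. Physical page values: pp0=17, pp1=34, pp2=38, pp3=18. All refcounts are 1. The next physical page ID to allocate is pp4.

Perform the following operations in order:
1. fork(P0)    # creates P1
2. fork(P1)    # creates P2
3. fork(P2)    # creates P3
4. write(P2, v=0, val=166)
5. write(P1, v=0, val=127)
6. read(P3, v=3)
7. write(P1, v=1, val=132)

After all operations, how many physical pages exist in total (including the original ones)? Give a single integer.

Answer: 7

Derivation:
Op 1: fork(P0) -> P1. 4 ppages; refcounts: pp0:2 pp1:2 pp2:2 pp3:2
Op 2: fork(P1) -> P2. 4 ppages; refcounts: pp0:3 pp1:3 pp2:3 pp3:3
Op 3: fork(P2) -> P3. 4 ppages; refcounts: pp0:4 pp1:4 pp2:4 pp3:4
Op 4: write(P2, v0, 166). refcount(pp0)=4>1 -> COPY to pp4. 5 ppages; refcounts: pp0:3 pp1:4 pp2:4 pp3:4 pp4:1
Op 5: write(P1, v0, 127). refcount(pp0)=3>1 -> COPY to pp5. 6 ppages; refcounts: pp0:2 pp1:4 pp2:4 pp3:4 pp4:1 pp5:1
Op 6: read(P3, v3) -> 18. No state change.
Op 7: write(P1, v1, 132). refcount(pp1)=4>1 -> COPY to pp6. 7 ppages; refcounts: pp0:2 pp1:3 pp2:4 pp3:4 pp4:1 pp5:1 pp6:1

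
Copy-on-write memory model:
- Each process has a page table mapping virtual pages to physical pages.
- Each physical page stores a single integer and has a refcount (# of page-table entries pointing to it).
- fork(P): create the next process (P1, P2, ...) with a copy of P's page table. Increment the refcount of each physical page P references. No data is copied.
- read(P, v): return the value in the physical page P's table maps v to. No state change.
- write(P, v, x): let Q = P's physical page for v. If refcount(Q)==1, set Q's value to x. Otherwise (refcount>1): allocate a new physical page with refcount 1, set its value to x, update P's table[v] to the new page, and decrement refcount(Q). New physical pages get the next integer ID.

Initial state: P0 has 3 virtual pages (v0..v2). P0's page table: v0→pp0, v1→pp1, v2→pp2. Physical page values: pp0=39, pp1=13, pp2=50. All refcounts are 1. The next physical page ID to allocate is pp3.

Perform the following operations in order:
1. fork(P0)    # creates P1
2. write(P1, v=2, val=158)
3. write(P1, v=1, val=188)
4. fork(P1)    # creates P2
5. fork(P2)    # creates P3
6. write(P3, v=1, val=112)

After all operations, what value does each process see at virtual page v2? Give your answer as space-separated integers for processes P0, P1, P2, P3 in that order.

Answer: 50 158 158 158

Derivation:
Op 1: fork(P0) -> P1. 3 ppages; refcounts: pp0:2 pp1:2 pp2:2
Op 2: write(P1, v2, 158). refcount(pp2)=2>1 -> COPY to pp3. 4 ppages; refcounts: pp0:2 pp1:2 pp2:1 pp3:1
Op 3: write(P1, v1, 188). refcount(pp1)=2>1 -> COPY to pp4. 5 ppages; refcounts: pp0:2 pp1:1 pp2:1 pp3:1 pp4:1
Op 4: fork(P1) -> P2. 5 ppages; refcounts: pp0:3 pp1:1 pp2:1 pp3:2 pp4:2
Op 5: fork(P2) -> P3. 5 ppages; refcounts: pp0:4 pp1:1 pp2:1 pp3:3 pp4:3
Op 6: write(P3, v1, 112). refcount(pp4)=3>1 -> COPY to pp5. 6 ppages; refcounts: pp0:4 pp1:1 pp2:1 pp3:3 pp4:2 pp5:1
P0: v2 -> pp2 = 50
P1: v2 -> pp3 = 158
P2: v2 -> pp3 = 158
P3: v2 -> pp3 = 158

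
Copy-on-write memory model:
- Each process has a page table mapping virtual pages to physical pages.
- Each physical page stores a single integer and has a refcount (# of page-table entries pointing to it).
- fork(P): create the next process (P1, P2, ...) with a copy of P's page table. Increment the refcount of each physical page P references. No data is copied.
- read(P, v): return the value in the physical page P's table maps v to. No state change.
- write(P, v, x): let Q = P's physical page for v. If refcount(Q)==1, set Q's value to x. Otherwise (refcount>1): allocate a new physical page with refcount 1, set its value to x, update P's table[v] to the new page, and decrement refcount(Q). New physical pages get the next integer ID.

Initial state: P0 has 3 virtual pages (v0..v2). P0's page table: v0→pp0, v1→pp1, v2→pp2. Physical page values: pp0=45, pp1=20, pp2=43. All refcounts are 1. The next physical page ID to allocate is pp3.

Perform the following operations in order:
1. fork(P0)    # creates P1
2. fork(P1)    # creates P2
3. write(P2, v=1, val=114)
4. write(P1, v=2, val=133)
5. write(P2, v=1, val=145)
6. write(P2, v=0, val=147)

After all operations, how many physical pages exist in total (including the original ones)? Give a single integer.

Op 1: fork(P0) -> P1. 3 ppages; refcounts: pp0:2 pp1:2 pp2:2
Op 2: fork(P1) -> P2. 3 ppages; refcounts: pp0:3 pp1:3 pp2:3
Op 3: write(P2, v1, 114). refcount(pp1)=3>1 -> COPY to pp3. 4 ppages; refcounts: pp0:3 pp1:2 pp2:3 pp3:1
Op 4: write(P1, v2, 133). refcount(pp2)=3>1 -> COPY to pp4. 5 ppages; refcounts: pp0:3 pp1:2 pp2:2 pp3:1 pp4:1
Op 5: write(P2, v1, 145). refcount(pp3)=1 -> write in place. 5 ppages; refcounts: pp0:3 pp1:2 pp2:2 pp3:1 pp4:1
Op 6: write(P2, v0, 147). refcount(pp0)=3>1 -> COPY to pp5. 6 ppages; refcounts: pp0:2 pp1:2 pp2:2 pp3:1 pp4:1 pp5:1

Answer: 6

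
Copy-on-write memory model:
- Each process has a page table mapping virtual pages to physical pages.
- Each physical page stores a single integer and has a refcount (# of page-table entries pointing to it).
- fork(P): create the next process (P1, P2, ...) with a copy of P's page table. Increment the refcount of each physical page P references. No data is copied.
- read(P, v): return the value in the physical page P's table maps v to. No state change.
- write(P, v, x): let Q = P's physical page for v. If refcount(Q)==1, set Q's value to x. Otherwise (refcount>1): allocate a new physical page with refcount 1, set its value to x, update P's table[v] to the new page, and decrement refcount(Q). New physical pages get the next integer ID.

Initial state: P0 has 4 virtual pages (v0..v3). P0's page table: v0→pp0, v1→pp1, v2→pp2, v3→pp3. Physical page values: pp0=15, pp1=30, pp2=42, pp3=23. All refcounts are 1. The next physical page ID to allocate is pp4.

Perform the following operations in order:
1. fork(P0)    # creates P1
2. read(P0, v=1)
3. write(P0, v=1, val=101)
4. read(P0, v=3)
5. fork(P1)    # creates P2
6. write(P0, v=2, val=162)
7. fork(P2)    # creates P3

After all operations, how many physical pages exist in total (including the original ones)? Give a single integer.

Answer: 6

Derivation:
Op 1: fork(P0) -> P1. 4 ppages; refcounts: pp0:2 pp1:2 pp2:2 pp3:2
Op 2: read(P0, v1) -> 30. No state change.
Op 3: write(P0, v1, 101). refcount(pp1)=2>1 -> COPY to pp4. 5 ppages; refcounts: pp0:2 pp1:1 pp2:2 pp3:2 pp4:1
Op 4: read(P0, v3) -> 23. No state change.
Op 5: fork(P1) -> P2. 5 ppages; refcounts: pp0:3 pp1:2 pp2:3 pp3:3 pp4:1
Op 6: write(P0, v2, 162). refcount(pp2)=3>1 -> COPY to pp5. 6 ppages; refcounts: pp0:3 pp1:2 pp2:2 pp3:3 pp4:1 pp5:1
Op 7: fork(P2) -> P3. 6 ppages; refcounts: pp0:4 pp1:3 pp2:3 pp3:4 pp4:1 pp5:1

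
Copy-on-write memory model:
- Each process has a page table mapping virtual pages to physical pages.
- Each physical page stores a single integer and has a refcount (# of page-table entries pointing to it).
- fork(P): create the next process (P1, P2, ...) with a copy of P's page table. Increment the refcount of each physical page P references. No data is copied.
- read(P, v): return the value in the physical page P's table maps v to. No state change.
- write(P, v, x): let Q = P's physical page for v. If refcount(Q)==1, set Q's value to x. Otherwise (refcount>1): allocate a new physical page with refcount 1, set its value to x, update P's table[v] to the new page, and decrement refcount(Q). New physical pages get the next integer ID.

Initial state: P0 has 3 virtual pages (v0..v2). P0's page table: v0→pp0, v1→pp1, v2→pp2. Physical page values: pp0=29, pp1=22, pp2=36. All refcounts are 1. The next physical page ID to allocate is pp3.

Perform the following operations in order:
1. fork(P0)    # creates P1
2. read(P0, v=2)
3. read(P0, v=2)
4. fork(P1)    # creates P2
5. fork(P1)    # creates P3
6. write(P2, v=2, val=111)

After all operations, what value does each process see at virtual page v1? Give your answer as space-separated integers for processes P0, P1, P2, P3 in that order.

Op 1: fork(P0) -> P1. 3 ppages; refcounts: pp0:2 pp1:2 pp2:2
Op 2: read(P0, v2) -> 36. No state change.
Op 3: read(P0, v2) -> 36. No state change.
Op 4: fork(P1) -> P2. 3 ppages; refcounts: pp0:3 pp1:3 pp2:3
Op 5: fork(P1) -> P3. 3 ppages; refcounts: pp0:4 pp1:4 pp2:4
Op 6: write(P2, v2, 111). refcount(pp2)=4>1 -> COPY to pp3. 4 ppages; refcounts: pp0:4 pp1:4 pp2:3 pp3:1
P0: v1 -> pp1 = 22
P1: v1 -> pp1 = 22
P2: v1 -> pp1 = 22
P3: v1 -> pp1 = 22

Answer: 22 22 22 22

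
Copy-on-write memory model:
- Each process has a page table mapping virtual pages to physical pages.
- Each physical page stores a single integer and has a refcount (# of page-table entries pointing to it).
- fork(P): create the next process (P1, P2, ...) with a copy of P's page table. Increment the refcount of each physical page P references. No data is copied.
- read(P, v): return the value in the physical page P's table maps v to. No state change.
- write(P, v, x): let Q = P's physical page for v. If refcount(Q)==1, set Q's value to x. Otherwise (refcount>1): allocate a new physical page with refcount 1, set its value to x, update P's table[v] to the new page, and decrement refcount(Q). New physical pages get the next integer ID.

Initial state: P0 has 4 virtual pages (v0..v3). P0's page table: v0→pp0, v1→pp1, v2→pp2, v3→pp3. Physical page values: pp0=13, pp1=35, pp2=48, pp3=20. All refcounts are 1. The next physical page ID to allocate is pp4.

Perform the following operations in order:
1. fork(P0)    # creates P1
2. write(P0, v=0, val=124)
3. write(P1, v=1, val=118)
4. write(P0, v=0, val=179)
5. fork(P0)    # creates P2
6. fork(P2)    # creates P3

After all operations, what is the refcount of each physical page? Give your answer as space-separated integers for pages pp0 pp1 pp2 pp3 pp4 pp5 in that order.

Op 1: fork(P0) -> P1. 4 ppages; refcounts: pp0:2 pp1:2 pp2:2 pp3:2
Op 2: write(P0, v0, 124). refcount(pp0)=2>1 -> COPY to pp4. 5 ppages; refcounts: pp0:1 pp1:2 pp2:2 pp3:2 pp4:1
Op 3: write(P1, v1, 118). refcount(pp1)=2>1 -> COPY to pp5. 6 ppages; refcounts: pp0:1 pp1:1 pp2:2 pp3:2 pp4:1 pp5:1
Op 4: write(P0, v0, 179). refcount(pp4)=1 -> write in place. 6 ppages; refcounts: pp0:1 pp1:1 pp2:2 pp3:2 pp4:1 pp5:1
Op 5: fork(P0) -> P2. 6 ppages; refcounts: pp0:1 pp1:2 pp2:3 pp3:3 pp4:2 pp5:1
Op 6: fork(P2) -> P3. 6 ppages; refcounts: pp0:1 pp1:3 pp2:4 pp3:4 pp4:3 pp5:1

Answer: 1 3 4 4 3 1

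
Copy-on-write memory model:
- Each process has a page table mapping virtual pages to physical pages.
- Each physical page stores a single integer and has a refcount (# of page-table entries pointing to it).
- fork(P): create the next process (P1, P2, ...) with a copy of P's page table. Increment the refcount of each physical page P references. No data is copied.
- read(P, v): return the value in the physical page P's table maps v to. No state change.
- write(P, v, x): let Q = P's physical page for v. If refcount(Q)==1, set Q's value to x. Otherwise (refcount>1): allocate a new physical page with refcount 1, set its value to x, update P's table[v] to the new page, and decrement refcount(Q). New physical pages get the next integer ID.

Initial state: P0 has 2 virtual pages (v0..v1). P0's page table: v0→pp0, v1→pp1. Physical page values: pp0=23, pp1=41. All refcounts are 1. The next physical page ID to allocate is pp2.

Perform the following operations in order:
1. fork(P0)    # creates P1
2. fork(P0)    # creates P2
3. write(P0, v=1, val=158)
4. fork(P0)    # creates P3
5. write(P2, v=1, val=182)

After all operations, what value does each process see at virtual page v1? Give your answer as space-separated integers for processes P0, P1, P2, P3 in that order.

Answer: 158 41 182 158

Derivation:
Op 1: fork(P0) -> P1. 2 ppages; refcounts: pp0:2 pp1:2
Op 2: fork(P0) -> P2. 2 ppages; refcounts: pp0:3 pp1:3
Op 3: write(P0, v1, 158). refcount(pp1)=3>1 -> COPY to pp2. 3 ppages; refcounts: pp0:3 pp1:2 pp2:1
Op 4: fork(P0) -> P3. 3 ppages; refcounts: pp0:4 pp1:2 pp2:2
Op 5: write(P2, v1, 182). refcount(pp1)=2>1 -> COPY to pp3. 4 ppages; refcounts: pp0:4 pp1:1 pp2:2 pp3:1
P0: v1 -> pp2 = 158
P1: v1 -> pp1 = 41
P2: v1 -> pp3 = 182
P3: v1 -> pp2 = 158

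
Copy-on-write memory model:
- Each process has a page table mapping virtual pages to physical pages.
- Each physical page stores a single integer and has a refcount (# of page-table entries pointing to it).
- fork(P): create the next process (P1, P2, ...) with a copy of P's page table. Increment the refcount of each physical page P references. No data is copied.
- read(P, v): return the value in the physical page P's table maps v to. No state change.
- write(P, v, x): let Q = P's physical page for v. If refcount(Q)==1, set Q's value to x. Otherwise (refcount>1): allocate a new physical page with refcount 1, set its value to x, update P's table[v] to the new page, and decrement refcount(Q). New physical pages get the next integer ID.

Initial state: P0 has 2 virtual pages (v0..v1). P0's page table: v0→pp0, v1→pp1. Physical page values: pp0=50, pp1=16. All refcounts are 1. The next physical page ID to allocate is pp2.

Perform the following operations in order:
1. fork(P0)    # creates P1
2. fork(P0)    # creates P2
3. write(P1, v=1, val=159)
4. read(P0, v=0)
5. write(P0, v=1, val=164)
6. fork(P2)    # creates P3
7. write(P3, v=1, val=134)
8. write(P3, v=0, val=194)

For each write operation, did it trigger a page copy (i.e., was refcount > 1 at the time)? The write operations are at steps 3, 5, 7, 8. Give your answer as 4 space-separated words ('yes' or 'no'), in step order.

Op 1: fork(P0) -> P1. 2 ppages; refcounts: pp0:2 pp1:2
Op 2: fork(P0) -> P2. 2 ppages; refcounts: pp0:3 pp1:3
Op 3: write(P1, v1, 159). refcount(pp1)=3>1 -> COPY to pp2. 3 ppages; refcounts: pp0:3 pp1:2 pp2:1
Op 4: read(P0, v0) -> 50. No state change.
Op 5: write(P0, v1, 164). refcount(pp1)=2>1 -> COPY to pp3. 4 ppages; refcounts: pp0:3 pp1:1 pp2:1 pp3:1
Op 6: fork(P2) -> P3. 4 ppages; refcounts: pp0:4 pp1:2 pp2:1 pp3:1
Op 7: write(P3, v1, 134). refcount(pp1)=2>1 -> COPY to pp4. 5 ppages; refcounts: pp0:4 pp1:1 pp2:1 pp3:1 pp4:1
Op 8: write(P3, v0, 194). refcount(pp0)=4>1 -> COPY to pp5. 6 ppages; refcounts: pp0:3 pp1:1 pp2:1 pp3:1 pp4:1 pp5:1

yes yes yes yes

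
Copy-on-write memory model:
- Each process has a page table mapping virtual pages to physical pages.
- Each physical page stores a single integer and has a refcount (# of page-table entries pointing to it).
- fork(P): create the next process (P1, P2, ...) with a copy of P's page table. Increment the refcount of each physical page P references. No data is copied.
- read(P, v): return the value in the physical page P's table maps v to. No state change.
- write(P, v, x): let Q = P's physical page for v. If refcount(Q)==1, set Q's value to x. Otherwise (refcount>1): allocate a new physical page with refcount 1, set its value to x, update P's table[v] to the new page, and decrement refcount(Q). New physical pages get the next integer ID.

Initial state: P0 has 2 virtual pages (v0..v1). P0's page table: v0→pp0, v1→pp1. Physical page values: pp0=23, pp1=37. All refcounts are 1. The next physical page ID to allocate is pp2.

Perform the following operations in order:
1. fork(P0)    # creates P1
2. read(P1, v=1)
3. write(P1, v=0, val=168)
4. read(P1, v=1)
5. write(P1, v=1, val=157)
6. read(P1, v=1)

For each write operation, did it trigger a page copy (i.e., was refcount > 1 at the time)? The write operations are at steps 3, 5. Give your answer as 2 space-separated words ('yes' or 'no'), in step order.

Op 1: fork(P0) -> P1. 2 ppages; refcounts: pp0:2 pp1:2
Op 2: read(P1, v1) -> 37. No state change.
Op 3: write(P1, v0, 168). refcount(pp0)=2>1 -> COPY to pp2. 3 ppages; refcounts: pp0:1 pp1:2 pp2:1
Op 4: read(P1, v1) -> 37. No state change.
Op 5: write(P1, v1, 157). refcount(pp1)=2>1 -> COPY to pp3. 4 ppages; refcounts: pp0:1 pp1:1 pp2:1 pp3:1
Op 6: read(P1, v1) -> 157. No state change.

yes yes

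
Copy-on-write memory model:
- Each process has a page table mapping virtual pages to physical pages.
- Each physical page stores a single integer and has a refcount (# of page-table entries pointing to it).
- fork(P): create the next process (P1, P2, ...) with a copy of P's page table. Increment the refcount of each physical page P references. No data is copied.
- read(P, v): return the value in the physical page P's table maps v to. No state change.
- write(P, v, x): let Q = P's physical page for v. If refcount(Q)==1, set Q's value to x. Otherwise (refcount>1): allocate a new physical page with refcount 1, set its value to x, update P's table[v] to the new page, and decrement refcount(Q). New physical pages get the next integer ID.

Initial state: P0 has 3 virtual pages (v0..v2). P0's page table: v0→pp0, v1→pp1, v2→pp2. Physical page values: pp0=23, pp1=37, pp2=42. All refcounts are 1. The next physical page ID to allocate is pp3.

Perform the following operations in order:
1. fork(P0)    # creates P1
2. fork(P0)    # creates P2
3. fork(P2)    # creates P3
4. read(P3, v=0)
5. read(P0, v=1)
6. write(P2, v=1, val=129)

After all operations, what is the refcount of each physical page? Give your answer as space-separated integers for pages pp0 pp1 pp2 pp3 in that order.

Op 1: fork(P0) -> P1. 3 ppages; refcounts: pp0:2 pp1:2 pp2:2
Op 2: fork(P0) -> P2. 3 ppages; refcounts: pp0:3 pp1:3 pp2:3
Op 3: fork(P2) -> P3. 3 ppages; refcounts: pp0:4 pp1:4 pp2:4
Op 4: read(P3, v0) -> 23. No state change.
Op 5: read(P0, v1) -> 37. No state change.
Op 6: write(P2, v1, 129). refcount(pp1)=4>1 -> COPY to pp3. 4 ppages; refcounts: pp0:4 pp1:3 pp2:4 pp3:1

Answer: 4 3 4 1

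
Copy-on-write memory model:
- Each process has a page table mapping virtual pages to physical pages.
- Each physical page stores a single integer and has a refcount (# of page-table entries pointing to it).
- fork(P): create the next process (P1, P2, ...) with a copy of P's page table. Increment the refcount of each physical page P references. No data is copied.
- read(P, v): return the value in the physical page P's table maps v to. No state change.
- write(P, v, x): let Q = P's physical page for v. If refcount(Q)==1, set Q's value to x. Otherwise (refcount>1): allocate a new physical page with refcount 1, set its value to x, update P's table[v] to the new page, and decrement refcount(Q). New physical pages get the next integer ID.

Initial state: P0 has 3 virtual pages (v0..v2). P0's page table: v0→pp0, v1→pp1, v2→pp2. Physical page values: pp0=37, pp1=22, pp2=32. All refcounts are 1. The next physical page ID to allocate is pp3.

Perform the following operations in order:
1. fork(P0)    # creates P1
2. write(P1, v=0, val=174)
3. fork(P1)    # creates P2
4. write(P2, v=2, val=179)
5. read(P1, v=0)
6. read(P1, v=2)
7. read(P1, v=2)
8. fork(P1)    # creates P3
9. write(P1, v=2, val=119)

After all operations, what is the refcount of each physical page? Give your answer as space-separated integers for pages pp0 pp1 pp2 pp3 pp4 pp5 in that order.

Answer: 1 4 2 3 1 1

Derivation:
Op 1: fork(P0) -> P1. 3 ppages; refcounts: pp0:2 pp1:2 pp2:2
Op 2: write(P1, v0, 174). refcount(pp0)=2>1 -> COPY to pp3. 4 ppages; refcounts: pp0:1 pp1:2 pp2:2 pp3:1
Op 3: fork(P1) -> P2. 4 ppages; refcounts: pp0:1 pp1:3 pp2:3 pp3:2
Op 4: write(P2, v2, 179). refcount(pp2)=3>1 -> COPY to pp4. 5 ppages; refcounts: pp0:1 pp1:3 pp2:2 pp3:2 pp4:1
Op 5: read(P1, v0) -> 174. No state change.
Op 6: read(P1, v2) -> 32. No state change.
Op 7: read(P1, v2) -> 32. No state change.
Op 8: fork(P1) -> P3. 5 ppages; refcounts: pp0:1 pp1:4 pp2:3 pp3:3 pp4:1
Op 9: write(P1, v2, 119). refcount(pp2)=3>1 -> COPY to pp5. 6 ppages; refcounts: pp0:1 pp1:4 pp2:2 pp3:3 pp4:1 pp5:1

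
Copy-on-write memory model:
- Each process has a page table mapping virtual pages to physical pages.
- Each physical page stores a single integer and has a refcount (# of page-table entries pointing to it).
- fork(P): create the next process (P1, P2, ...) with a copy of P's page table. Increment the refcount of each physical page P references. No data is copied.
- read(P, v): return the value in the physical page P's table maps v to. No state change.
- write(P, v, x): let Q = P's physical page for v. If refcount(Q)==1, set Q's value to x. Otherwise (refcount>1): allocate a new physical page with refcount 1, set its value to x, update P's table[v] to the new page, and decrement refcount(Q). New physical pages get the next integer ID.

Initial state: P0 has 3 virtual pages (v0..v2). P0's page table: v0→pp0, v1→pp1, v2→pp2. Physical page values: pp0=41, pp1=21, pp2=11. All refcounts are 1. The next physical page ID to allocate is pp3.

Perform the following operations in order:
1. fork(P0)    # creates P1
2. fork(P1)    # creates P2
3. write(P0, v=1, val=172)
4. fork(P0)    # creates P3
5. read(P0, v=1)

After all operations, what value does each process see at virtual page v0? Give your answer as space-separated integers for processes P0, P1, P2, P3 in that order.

Op 1: fork(P0) -> P1. 3 ppages; refcounts: pp0:2 pp1:2 pp2:2
Op 2: fork(P1) -> P2. 3 ppages; refcounts: pp0:3 pp1:3 pp2:3
Op 3: write(P0, v1, 172). refcount(pp1)=3>1 -> COPY to pp3. 4 ppages; refcounts: pp0:3 pp1:2 pp2:3 pp3:1
Op 4: fork(P0) -> P3. 4 ppages; refcounts: pp0:4 pp1:2 pp2:4 pp3:2
Op 5: read(P0, v1) -> 172. No state change.
P0: v0 -> pp0 = 41
P1: v0 -> pp0 = 41
P2: v0 -> pp0 = 41
P3: v0 -> pp0 = 41

Answer: 41 41 41 41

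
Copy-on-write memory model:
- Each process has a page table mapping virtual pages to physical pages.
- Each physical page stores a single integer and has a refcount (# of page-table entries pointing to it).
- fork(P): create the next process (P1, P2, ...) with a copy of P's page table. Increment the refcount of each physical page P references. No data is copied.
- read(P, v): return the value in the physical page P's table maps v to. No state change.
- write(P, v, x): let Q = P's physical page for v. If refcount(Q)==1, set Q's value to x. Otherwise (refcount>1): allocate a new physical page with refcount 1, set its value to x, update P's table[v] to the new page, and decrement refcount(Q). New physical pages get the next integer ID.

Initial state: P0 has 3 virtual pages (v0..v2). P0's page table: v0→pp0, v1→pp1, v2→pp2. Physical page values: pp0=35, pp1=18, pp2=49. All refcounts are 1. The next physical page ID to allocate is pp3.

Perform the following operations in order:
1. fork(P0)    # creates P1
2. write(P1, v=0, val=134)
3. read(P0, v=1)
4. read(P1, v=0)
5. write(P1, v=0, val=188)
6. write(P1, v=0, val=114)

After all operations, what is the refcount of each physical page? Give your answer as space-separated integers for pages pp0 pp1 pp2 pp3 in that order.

Answer: 1 2 2 1

Derivation:
Op 1: fork(P0) -> P1. 3 ppages; refcounts: pp0:2 pp1:2 pp2:2
Op 2: write(P1, v0, 134). refcount(pp0)=2>1 -> COPY to pp3. 4 ppages; refcounts: pp0:1 pp1:2 pp2:2 pp3:1
Op 3: read(P0, v1) -> 18. No state change.
Op 4: read(P1, v0) -> 134. No state change.
Op 5: write(P1, v0, 188). refcount(pp3)=1 -> write in place. 4 ppages; refcounts: pp0:1 pp1:2 pp2:2 pp3:1
Op 6: write(P1, v0, 114). refcount(pp3)=1 -> write in place. 4 ppages; refcounts: pp0:1 pp1:2 pp2:2 pp3:1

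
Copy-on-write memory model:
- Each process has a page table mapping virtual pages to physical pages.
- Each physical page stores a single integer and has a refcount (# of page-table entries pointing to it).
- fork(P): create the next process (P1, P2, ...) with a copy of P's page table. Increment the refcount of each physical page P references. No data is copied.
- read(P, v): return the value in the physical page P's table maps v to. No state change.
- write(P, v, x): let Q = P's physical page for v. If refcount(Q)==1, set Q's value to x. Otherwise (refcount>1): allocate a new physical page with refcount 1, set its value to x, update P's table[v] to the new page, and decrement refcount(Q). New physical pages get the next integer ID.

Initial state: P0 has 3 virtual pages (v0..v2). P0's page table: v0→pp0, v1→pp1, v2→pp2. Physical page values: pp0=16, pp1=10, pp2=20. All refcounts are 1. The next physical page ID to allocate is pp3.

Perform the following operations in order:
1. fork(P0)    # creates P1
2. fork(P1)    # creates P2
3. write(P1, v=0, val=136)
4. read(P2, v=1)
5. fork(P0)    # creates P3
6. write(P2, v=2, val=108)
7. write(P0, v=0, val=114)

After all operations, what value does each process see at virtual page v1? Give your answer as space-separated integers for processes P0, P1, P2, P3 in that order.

Answer: 10 10 10 10

Derivation:
Op 1: fork(P0) -> P1. 3 ppages; refcounts: pp0:2 pp1:2 pp2:2
Op 2: fork(P1) -> P2. 3 ppages; refcounts: pp0:3 pp1:3 pp2:3
Op 3: write(P1, v0, 136). refcount(pp0)=3>1 -> COPY to pp3. 4 ppages; refcounts: pp0:2 pp1:3 pp2:3 pp3:1
Op 4: read(P2, v1) -> 10. No state change.
Op 5: fork(P0) -> P3. 4 ppages; refcounts: pp0:3 pp1:4 pp2:4 pp3:1
Op 6: write(P2, v2, 108). refcount(pp2)=4>1 -> COPY to pp4. 5 ppages; refcounts: pp0:3 pp1:4 pp2:3 pp3:1 pp4:1
Op 7: write(P0, v0, 114). refcount(pp0)=3>1 -> COPY to pp5. 6 ppages; refcounts: pp0:2 pp1:4 pp2:3 pp3:1 pp4:1 pp5:1
P0: v1 -> pp1 = 10
P1: v1 -> pp1 = 10
P2: v1 -> pp1 = 10
P3: v1 -> pp1 = 10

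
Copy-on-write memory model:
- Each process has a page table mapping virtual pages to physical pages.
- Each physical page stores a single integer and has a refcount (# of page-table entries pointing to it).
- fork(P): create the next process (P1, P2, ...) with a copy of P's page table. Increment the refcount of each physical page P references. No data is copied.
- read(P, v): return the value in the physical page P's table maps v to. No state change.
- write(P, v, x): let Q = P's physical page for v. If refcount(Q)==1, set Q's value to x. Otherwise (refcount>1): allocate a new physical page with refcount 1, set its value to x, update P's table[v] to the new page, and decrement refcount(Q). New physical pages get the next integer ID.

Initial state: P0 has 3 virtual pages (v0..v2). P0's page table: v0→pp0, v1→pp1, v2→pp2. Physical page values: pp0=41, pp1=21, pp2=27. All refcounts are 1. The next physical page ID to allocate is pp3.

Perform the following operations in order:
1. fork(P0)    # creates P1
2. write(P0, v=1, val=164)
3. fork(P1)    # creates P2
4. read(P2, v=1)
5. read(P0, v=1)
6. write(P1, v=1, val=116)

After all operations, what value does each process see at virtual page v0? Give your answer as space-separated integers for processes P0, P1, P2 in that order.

Op 1: fork(P0) -> P1. 3 ppages; refcounts: pp0:2 pp1:2 pp2:2
Op 2: write(P0, v1, 164). refcount(pp1)=2>1 -> COPY to pp3. 4 ppages; refcounts: pp0:2 pp1:1 pp2:2 pp3:1
Op 3: fork(P1) -> P2. 4 ppages; refcounts: pp0:3 pp1:2 pp2:3 pp3:1
Op 4: read(P2, v1) -> 21. No state change.
Op 5: read(P0, v1) -> 164. No state change.
Op 6: write(P1, v1, 116). refcount(pp1)=2>1 -> COPY to pp4. 5 ppages; refcounts: pp0:3 pp1:1 pp2:3 pp3:1 pp4:1
P0: v0 -> pp0 = 41
P1: v0 -> pp0 = 41
P2: v0 -> pp0 = 41

Answer: 41 41 41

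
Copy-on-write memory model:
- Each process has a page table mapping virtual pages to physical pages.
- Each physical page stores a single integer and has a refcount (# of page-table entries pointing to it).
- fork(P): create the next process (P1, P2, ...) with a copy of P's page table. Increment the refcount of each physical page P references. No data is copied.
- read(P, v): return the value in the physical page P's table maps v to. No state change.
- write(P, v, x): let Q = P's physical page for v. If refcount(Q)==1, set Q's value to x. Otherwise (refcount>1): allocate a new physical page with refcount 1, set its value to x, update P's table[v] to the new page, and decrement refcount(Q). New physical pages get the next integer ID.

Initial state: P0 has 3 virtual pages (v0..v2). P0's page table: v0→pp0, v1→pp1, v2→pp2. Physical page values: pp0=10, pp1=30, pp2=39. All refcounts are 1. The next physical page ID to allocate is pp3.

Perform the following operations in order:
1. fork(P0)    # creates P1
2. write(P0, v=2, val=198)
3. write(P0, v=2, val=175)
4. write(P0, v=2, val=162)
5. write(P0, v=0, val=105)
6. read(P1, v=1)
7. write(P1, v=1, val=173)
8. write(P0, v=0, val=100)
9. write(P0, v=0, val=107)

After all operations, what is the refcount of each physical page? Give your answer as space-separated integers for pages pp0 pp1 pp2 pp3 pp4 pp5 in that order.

Answer: 1 1 1 1 1 1

Derivation:
Op 1: fork(P0) -> P1. 3 ppages; refcounts: pp0:2 pp1:2 pp2:2
Op 2: write(P0, v2, 198). refcount(pp2)=2>1 -> COPY to pp3. 4 ppages; refcounts: pp0:2 pp1:2 pp2:1 pp3:1
Op 3: write(P0, v2, 175). refcount(pp3)=1 -> write in place. 4 ppages; refcounts: pp0:2 pp1:2 pp2:1 pp3:1
Op 4: write(P0, v2, 162). refcount(pp3)=1 -> write in place. 4 ppages; refcounts: pp0:2 pp1:2 pp2:1 pp3:1
Op 5: write(P0, v0, 105). refcount(pp0)=2>1 -> COPY to pp4. 5 ppages; refcounts: pp0:1 pp1:2 pp2:1 pp3:1 pp4:1
Op 6: read(P1, v1) -> 30. No state change.
Op 7: write(P1, v1, 173). refcount(pp1)=2>1 -> COPY to pp5. 6 ppages; refcounts: pp0:1 pp1:1 pp2:1 pp3:1 pp4:1 pp5:1
Op 8: write(P0, v0, 100). refcount(pp4)=1 -> write in place. 6 ppages; refcounts: pp0:1 pp1:1 pp2:1 pp3:1 pp4:1 pp5:1
Op 9: write(P0, v0, 107). refcount(pp4)=1 -> write in place. 6 ppages; refcounts: pp0:1 pp1:1 pp2:1 pp3:1 pp4:1 pp5:1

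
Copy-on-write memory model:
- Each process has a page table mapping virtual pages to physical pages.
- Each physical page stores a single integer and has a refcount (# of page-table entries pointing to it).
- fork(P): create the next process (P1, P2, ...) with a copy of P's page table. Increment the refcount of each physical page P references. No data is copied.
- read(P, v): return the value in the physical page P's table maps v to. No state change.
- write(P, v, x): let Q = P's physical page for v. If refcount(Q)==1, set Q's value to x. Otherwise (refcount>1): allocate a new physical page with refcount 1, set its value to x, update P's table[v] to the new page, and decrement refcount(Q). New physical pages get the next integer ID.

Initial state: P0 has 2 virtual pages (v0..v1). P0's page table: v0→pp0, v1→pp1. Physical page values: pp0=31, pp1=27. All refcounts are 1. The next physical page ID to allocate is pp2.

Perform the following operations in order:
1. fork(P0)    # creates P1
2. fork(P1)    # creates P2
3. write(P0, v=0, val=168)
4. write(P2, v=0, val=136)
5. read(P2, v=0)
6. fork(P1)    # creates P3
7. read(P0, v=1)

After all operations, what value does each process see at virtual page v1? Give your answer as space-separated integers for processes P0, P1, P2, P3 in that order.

Op 1: fork(P0) -> P1. 2 ppages; refcounts: pp0:2 pp1:2
Op 2: fork(P1) -> P2. 2 ppages; refcounts: pp0:3 pp1:3
Op 3: write(P0, v0, 168). refcount(pp0)=3>1 -> COPY to pp2. 3 ppages; refcounts: pp0:2 pp1:3 pp2:1
Op 4: write(P2, v0, 136). refcount(pp0)=2>1 -> COPY to pp3. 4 ppages; refcounts: pp0:1 pp1:3 pp2:1 pp3:1
Op 5: read(P2, v0) -> 136. No state change.
Op 6: fork(P1) -> P3. 4 ppages; refcounts: pp0:2 pp1:4 pp2:1 pp3:1
Op 7: read(P0, v1) -> 27. No state change.
P0: v1 -> pp1 = 27
P1: v1 -> pp1 = 27
P2: v1 -> pp1 = 27
P3: v1 -> pp1 = 27

Answer: 27 27 27 27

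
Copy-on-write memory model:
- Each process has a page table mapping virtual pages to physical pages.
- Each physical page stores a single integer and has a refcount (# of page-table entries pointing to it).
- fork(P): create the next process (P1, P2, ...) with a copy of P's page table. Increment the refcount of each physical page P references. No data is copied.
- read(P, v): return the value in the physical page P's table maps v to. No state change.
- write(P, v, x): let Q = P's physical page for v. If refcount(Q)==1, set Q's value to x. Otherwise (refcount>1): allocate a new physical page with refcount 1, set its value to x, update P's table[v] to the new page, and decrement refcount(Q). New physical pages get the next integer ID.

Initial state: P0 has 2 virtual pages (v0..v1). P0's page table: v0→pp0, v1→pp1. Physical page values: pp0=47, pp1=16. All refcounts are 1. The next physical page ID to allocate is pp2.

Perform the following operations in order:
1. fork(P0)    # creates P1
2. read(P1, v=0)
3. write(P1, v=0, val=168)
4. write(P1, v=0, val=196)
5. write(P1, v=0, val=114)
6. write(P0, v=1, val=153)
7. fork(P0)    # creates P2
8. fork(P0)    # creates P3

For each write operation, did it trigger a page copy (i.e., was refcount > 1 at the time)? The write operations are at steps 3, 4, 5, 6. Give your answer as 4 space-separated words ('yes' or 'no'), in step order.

Op 1: fork(P0) -> P1. 2 ppages; refcounts: pp0:2 pp1:2
Op 2: read(P1, v0) -> 47. No state change.
Op 3: write(P1, v0, 168). refcount(pp0)=2>1 -> COPY to pp2. 3 ppages; refcounts: pp0:1 pp1:2 pp2:1
Op 4: write(P1, v0, 196). refcount(pp2)=1 -> write in place. 3 ppages; refcounts: pp0:1 pp1:2 pp2:1
Op 5: write(P1, v0, 114). refcount(pp2)=1 -> write in place. 3 ppages; refcounts: pp0:1 pp1:2 pp2:1
Op 6: write(P0, v1, 153). refcount(pp1)=2>1 -> COPY to pp3. 4 ppages; refcounts: pp0:1 pp1:1 pp2:1 pp3:1
Op 7: fork(P0) -> P2. 4 ppages; refcounts: pp0:2 pp1:1 pp2:1 pp3:2
Op 8: fork(P0) -> P3. 4 ppages; refcounts: pp0:3 pp1:1 pp2:1 pp3:3

yes no no yes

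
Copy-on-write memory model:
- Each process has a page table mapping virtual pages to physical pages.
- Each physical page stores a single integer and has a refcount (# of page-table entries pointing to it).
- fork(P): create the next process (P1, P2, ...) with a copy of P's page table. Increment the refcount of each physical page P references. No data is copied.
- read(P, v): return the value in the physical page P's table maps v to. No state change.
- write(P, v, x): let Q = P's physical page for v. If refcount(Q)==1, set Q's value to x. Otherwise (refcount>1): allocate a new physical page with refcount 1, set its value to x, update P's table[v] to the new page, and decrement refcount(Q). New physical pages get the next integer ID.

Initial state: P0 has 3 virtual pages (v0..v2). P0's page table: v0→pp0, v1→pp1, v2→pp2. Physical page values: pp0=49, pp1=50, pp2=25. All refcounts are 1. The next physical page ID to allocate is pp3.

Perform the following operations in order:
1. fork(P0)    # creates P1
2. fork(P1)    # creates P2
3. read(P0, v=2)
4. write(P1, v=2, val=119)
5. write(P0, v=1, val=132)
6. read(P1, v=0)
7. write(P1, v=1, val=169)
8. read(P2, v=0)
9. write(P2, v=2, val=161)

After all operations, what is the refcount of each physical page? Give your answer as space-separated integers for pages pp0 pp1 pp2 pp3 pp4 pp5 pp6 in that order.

Answer: 3 1 1 1 1 1 1

Derivation:
Op 1: fork(P0) -> P1. 3 ppages; refcounts: pp0:2 pp1:2 pp2:2
Op 2: fork(P1) -> P2. 3 ppages; refcounts: pp0:3 pp1:3 pp2:3
Op 3: read(P0, v2) -> 25. No state change.
Op 4: write(P1, v2, 119). refcount(pp2)=3>1 -> COPY to pp3. 4 ppages; refcounts: pp0:3 pp1:3 pp2:2 pp3:1
Op 5: write(P0, v1, 132). refcount(pp1)=3>1 -> COPY to pp4. 5 ppages; refcounts: pp0:3 pp1:2 pp2:2 pp3:1 pp4:1
Op 6: read(P1, v0) -> 49. No state change.
Op 7: write(P1, v1, 169). refcount(pp1)=2>1 -> COPY to pp5. 6 ppages; refcounts: pp0:3 pp1:1 pp2:2 pp3:1 pp4:1 pp5:1
Op 8: read(P2, v0) -> 49. No state change.
Op 9: write(P2, v2, 161). refcount(pp2)=2>1 -> COPY to pp6. 7 ppages; refcounts: pp0:3 pp1:1 pp2:1 pp3:1 pp4:1 pp5:1 pp6:1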